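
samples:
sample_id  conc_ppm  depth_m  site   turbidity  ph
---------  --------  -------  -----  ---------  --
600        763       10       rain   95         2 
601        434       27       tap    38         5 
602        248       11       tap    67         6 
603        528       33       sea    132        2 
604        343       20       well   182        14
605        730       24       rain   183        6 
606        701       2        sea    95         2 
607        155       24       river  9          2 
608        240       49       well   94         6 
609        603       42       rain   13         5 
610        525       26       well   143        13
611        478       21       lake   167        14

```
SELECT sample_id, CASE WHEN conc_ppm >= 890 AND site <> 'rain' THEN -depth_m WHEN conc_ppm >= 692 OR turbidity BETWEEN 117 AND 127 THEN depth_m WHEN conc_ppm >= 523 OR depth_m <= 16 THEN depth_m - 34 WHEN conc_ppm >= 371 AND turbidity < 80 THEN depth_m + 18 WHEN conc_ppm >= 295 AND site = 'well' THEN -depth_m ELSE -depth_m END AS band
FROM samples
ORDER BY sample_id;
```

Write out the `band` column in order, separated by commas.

sample_id=600: conc_ppm >= 692 OR turbidity BETWEEN 117 AND 127 → 10
sample_id=601: conc_ppm >= 371 AND turbidity < 80 → 45
sample_id=602: conc_ppm >= 523 OR depth_m <= 16 → -23
sample_id=603: conc_ppm >= 523 OR depth_m <= 16 → -1
sample_id=604: conc_ppm >= 295 AND site = 'well' → -20
sample_id=605: conc_ppm >= 692 OR turbidity BETWEEN 117 AND 127 → 24
sample_id=606: conc_ppm >= 692 OR turbidity BETWEEN 117 AND 127 → 2
sample_id=607: ELSE → -24
sample_id=608: ELSE → -49
sample_id=609: conc_ppm >= 523 OR depth_m <= 16 → 8
sample_id=610: conc_ppm >= 523 OR depth_m <= 16 → -8
sample_id=611: ELSE → -21

10, 45, -23, -1, -20, 24, 2, -24, -49, 8, -8, -21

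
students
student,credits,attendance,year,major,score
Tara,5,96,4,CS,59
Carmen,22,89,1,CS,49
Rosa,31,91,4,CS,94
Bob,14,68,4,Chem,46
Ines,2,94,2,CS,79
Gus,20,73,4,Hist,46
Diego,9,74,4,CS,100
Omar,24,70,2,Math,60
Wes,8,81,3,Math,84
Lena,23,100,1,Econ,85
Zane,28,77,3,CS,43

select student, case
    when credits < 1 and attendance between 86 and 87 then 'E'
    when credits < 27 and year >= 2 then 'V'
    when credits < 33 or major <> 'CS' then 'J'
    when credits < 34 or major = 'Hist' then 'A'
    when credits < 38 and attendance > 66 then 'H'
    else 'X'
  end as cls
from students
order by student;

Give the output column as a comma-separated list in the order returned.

student=Bob: credits < 27 and year >= 2 → V
student=Carmen: credits < 33 or major <> 'CS' → J
student=Diego: credits < 27 and year >= 2 → V
student=Gus: credits < 27 and year >= 2 → V
student=Ines: credits < 27 and year >= 2 → V
student=Lena: credits < 33 or major <> 'CS' → J
student=Omar: credits < 27 and year >= 2 → V
student=Rosa: credits < 33 or major <> 'CS' → J
student=Tara: credits < 27 and year >= 2 → V
student=Wes: credits < 27 and year >= 2 → V
student=Zane: credits < 33 or major <> 'CS' → J

V, J, V, V, V, J, V, J, V, V, J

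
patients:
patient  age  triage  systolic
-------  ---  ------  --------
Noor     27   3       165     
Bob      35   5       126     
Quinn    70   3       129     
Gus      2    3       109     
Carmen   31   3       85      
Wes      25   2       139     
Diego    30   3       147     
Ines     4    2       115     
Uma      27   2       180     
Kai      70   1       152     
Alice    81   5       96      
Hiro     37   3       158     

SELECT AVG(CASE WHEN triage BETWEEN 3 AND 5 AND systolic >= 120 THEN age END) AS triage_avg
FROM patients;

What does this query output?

patient=Noor: ✓ → 27
patient=Bob: ✓ → 35
patient=Quinn: ✓ → 70
patient=Gus: ✗
patient=Carmen: ✗
patient=Wes: ✗
patient=Diego: ✓ → 30
patient=Ines: ✗
patient=Uma: ✗
patient=Kai: ✗
patient=Alice: ✗
patient=Hiro: ✓ → 37
triage_avg = (27 + 35 + 70 + 30 + 37) / 5 = 39.8

39.8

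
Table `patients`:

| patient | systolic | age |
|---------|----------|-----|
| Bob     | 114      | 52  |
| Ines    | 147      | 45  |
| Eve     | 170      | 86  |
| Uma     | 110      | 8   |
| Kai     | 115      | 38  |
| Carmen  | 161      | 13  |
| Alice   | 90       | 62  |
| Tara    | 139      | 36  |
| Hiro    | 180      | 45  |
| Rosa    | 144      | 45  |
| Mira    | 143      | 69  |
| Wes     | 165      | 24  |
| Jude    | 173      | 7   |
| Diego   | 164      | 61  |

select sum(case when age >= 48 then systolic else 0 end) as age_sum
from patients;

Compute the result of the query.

681

patient=Bob: ✓ → 114
patient=Ines: ✗
patient=Eve: ✓ → 170
patient=Uma: ✗
patient=Kai: ✗
patient=Carmen: ✗
patient=Alice: ✓ → 90
patient=Tara: ✗
patient=Hiro: ✗
patient=Rosa: ✗
patient=Mira: ✓ → 143
patient=Wes: ✗
patient=Jude: ✗
patient=Diego: ✓ → 164
age_sum = 114 + 170 + 90 + 143 + 164 = 681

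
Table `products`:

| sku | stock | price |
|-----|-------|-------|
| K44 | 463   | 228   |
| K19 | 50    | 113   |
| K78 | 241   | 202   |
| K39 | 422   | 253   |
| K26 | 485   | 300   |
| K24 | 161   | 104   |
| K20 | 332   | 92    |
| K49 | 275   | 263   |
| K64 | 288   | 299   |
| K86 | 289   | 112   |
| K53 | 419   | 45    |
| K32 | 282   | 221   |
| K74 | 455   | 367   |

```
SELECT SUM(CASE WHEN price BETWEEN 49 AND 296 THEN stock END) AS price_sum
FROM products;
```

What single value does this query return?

sku=K44: ✓ → 463
sku=K19: ✓ → 50
sku=K78: ✓ → 241
sku=K39: ✓ → 422
sku=K26: ✗
sku=K24: ✓ → 161
sku=K20: ✓ → 332
sku=K49: ✓ → 275
sku=K64: ✗
sku=K86: ✓ → 289
sku=K53: ✗
sku=K32: ✓ → 282
sku=K74: ✗
price_sum = 463 + 50 + 241 + 422 + 161 + 332 + 275 + 289 + 282 = 2515

2515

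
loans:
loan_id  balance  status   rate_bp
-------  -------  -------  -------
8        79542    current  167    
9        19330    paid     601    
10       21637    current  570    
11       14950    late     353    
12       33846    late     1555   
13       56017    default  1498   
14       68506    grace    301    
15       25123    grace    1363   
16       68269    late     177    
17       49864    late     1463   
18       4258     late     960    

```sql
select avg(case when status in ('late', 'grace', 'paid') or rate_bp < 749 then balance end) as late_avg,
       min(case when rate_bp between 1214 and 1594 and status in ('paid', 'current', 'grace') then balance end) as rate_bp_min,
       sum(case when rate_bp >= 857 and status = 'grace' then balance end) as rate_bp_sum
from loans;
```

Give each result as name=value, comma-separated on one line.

[late_avg: status in ('late', 'grace', 'paid') or rate_bp < 749]
loan_id=8: ✓ → 79542
loan_id=9: ✓ → 19330
loan_id=10: ✓ → 21637
loan_id=11: ✓ → 14950
loan_id=12: ✓ → 33846
loan_id=13: ✗
loan_id=14: ✓ → 68506
loan_id=15: ✓ → 25123
loan_id=16: ✓ → 68269
loan_id=17: ✓ → 49864
loan_id=18: ✓ → 4258
late_avg = (79542 + 19330 + 21637 + 14950 + 33846 + 68506 + 25123 + 68269 + 49864 + 4258) / 10 = 38532.5
—
[rate_bp_min: rate_bp between 1214 and 1594 and status in ('paid', 'current', 'grace')]
loan_id=8: ✗
loan_id=9: ✗
loan_id=10: ✗
loan_id=11: ✗
loan_id=12: ✗
loan_id=13: ✗
loan_id=14: ✗
loan_id=15: ✓ → 25123
loan_id=16: ✗
loan_id=17: ✗
loan_id=18: ✗
rate_bp_min = MIN(25123) = 25123
—
[rate_bp_sum: rate_bp >= 857 and status = 'grace']
loan_id=8: ✗
loan_id=9: ✗
loan_id=10: ✗
loan_id=11: ✗
loan_id=12: ✗
loan_id=13: ✗
loan_id=14: ✗
loan_id=15: ✓ → 25123
loan_id=16: ✗
loan_id=17: ✗
loan_id=18: ✗
rate_bp_sum = 25123

late_avg=38532.5, rate_bp_min=25123, rate_bp_sum=25123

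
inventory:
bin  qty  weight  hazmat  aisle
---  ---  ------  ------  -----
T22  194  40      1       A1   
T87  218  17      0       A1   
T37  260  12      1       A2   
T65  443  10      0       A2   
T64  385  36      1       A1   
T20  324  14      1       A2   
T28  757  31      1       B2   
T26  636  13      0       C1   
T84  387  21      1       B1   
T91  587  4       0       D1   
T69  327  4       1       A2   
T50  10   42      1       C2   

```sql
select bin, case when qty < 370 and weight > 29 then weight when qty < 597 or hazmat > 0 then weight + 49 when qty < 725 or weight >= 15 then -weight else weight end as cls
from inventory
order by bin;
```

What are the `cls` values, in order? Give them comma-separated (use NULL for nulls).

63, 40, -13, 80, 61, 42, 85, 59, 53, 70, 66, 53

bin=T20: qty < 597 or hazmat > 0 → 63
bin=T22: qty < 370 and weight > 29 → 40
bin=T26: qty < 725 or weight >= 15 → -13
bin=T28: qty < 597 or hazmat > 0 → 80
bin=T37: qty < 597 or hazmat > 0 → 61
bin=T50: qty < 370 and weight > 29 → 42
bin=T64: qty < 597 or hazmat > 0 → 85
bin=T65: qty < 597 or hazmat > 0 → 59
bin=T69: qty < 597 or hazmat > 0 → 53
bin=T84: qty < 597 or hazmat > 0 → 70
bin=T87: qty < 597 or hazmat > 0 → 66
bin=T91: qty < 597 or hazmat > 0 → 53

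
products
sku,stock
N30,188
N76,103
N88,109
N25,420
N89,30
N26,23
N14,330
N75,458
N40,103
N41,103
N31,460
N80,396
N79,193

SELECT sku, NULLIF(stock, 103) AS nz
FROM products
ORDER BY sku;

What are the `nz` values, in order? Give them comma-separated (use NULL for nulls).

330, 420, 23, 188, 460, NULL, NULL, 458, NULL, 193, 396, 109, 30

sku=N14: stock=330 vs 103: differ → 330
sku=N25: stock=420 vs 103: differ → 420
sku=N26: stock=23 vs 103: differ → 23
sku=N30: stock=188 vs 103: differ → 188
sku=N31: stock=460 vs 103: differ → 460
sku=N40: stock=103 vs 103: equal → NULL
sku=N41: stock=103 vs 103: equal → NULL
sku=N75: stock=458 vs 103: differ → 458
sku=N76: stock=103 vs 103: equal → NULL
sku=N79: stock=193 vs 103: differ → 193
sku=N80: stock=396 vs 103: differ → 396
sku=N88: stock=109 vs 103: differ → 109
sku=N89: stock=30 vs 103: differ → 30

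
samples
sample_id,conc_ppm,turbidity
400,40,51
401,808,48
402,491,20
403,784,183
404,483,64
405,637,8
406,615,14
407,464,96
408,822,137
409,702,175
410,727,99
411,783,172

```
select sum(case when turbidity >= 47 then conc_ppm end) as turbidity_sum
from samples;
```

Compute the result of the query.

sample_id=400: ✓ → 40
sample_id=401: ✓ → 808
sample_id=402: ✗
sample_id=403: ✓ → 784
sample_id=404: ✓ → 483
sample_id=405: ✗
sample_id=406: ✗
sample_id=407: ✓ → 464
sample_id=408: ✓ → 822
sample_id=409: ✓ → 702
sample_id=410: ✓ → 727
sample_id=411: ✓ → 783
turbidity_sum = 40 + 808 + 784 + 483 + 464 + 822 + 702 + 727 + 783 = 5613

5613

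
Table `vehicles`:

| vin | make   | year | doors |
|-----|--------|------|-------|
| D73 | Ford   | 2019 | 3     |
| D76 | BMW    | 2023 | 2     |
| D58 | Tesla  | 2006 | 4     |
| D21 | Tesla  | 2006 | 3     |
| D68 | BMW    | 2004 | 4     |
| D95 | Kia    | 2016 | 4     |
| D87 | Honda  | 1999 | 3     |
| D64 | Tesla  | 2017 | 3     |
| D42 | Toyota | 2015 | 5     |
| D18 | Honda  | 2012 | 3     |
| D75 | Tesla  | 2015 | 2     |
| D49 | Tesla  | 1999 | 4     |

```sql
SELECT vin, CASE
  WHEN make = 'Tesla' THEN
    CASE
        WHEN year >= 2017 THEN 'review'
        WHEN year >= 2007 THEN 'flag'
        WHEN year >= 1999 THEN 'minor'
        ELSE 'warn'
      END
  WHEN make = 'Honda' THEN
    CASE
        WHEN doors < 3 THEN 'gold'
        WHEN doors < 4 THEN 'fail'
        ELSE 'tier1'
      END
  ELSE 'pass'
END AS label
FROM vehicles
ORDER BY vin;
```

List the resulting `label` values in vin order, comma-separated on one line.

fail, minor, pass, minor, minor, review, pass, pass, flag, pass, fail, pass

vin=D18: make='Honda' → inner[doors < 4] → fail
vin=D21: make='Tesla' → inner[year >= 1999] → minor
vin=D42: make='Toyota' → outer ELSE → pass
vin=D49: make='Tesla' → inner[year >= 1999] → minor
vin=D58: make='Tesla' → inner[year >= 1999] → minor
vin=D64: make='Tesla' → inner[year >= 2017] → review
vin=D68: make='BMW' → outer ELSE → pass
vin=D73: make='Ford' → outer ELSE → pass
vin=D75: make='Tesla' → inner[year >= 2007] → flag
vin=D76: make='BMW' → outer ELSE → pass
vin=D87: make='Honda' → inner[doors < 4] → fail
vin=D95: make='Kia' → outer ELSE → pass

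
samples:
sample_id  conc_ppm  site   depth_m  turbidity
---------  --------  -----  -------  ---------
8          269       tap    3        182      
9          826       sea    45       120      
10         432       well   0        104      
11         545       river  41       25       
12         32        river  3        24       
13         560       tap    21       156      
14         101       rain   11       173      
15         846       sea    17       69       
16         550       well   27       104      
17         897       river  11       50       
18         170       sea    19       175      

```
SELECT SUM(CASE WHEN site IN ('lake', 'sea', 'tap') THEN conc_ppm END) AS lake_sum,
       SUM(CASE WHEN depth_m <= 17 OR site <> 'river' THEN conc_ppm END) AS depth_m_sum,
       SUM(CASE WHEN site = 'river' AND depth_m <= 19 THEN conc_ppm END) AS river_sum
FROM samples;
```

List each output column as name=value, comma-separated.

[lake_sum: site IN ('lake', 'sea', 'tap')]
sample_id=8: ✓ → 269
sample_id=9: ✓ → 826
sample_id=10: ✗
sample_id=11: ✗
sample_id=12: ✗
sample_id=13: ✓ → 560
sample_id=14: ✗
sample_id=15: ✓ → 846
sample_id=16: ✗
sample_id=17: ✗
sample_id=18: ✓ → 170
lake_sum = 269 + 826 + 560 + 846 + 170 = 2671
—
[depth_m_sum: depth_m <= 17 OR site <> 'river']
sample_id=8: ✓ → 269
sample_id=9: ✓ → 826
sample_id=10: ✓ → 432
sample_id=11: ✗
sample_id=12: ✓ → 32
sample_id=13: ✓ → 560
sample_id=14: ✓ → 101
sample_id=15: ✓ → 846
sample_id=16: ✓ → 550
sample_id=17: ✓ → 897
sample_id=18: ✓ → 170
depth_m_sum = 269 + 826 + 432 + 32 + 560 + 101 + 846 + 550 + 897 + 170 = 4683
—
[river_sum: site = 'river' AND depth_m <= 19]
sample_id=8: ✗
sample_id=9: ✗
sample_id=10: ✗
sample_id=11: ✗
sample_id=12: ✓ → 32
sample_id=13: ✗
sample_id=14: ✗
sample_id=15: ✗
sample_id=16: ✗
sample_id=17: ✓ → 897
sample_id=18: ✗
river_sum = 32 + 897 = 929

lake_sum=2671, depth_m_sum=4683, river_sum=929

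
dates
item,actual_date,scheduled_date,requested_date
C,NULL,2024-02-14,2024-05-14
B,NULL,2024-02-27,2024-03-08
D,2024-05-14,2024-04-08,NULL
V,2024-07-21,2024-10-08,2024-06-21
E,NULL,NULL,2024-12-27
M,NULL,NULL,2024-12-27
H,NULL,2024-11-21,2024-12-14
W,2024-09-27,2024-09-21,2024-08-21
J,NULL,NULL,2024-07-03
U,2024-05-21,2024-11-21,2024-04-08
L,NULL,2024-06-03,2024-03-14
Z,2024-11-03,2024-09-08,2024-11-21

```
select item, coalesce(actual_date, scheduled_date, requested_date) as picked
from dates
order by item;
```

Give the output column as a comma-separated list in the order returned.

item=B: actual_date=NULL, scheduled_date=2024-02-27 → 2024-02-27
item=C: actual_date=NULL, scheduled_date=2024-02-14 → 2024-02-14
item=D: actual_date=2024-05-14 → 2024-05-14
item=E: actual_date=NULL, scheduled_date=NULL, requested_date=2024-12-27 → 2024-12-27
item=H: actual_date=NULL, scheduled_date=2024-11-21 → 2024-11-21
item=J: actual_date=NULL, scheduled_date=NULL, requested_date=2024-07-03 → 2024-07-03
item=L: actual_date=NULL, scheduled_date=2024-06-03 → 2024-06-03
item=M: actual_date=NULL, scheduled_date=NULL, requested_date=2024-12-27 → 2024-12-27
item=U: actual_date=2024-05-21 → 2024-05-21
item=V: actual_date=2024-07-21 → 2024-07-21
item=W: actual_date=2024-09-27 → 2024-09-27
item=Z: actual_date=2024-11-03 → 2024-11-03

2024-02-27, 2024-02-14, 2024-05-14, 2024-12-27, 2024-11-21, 2024-07-03, 2024-06-03, 2024-12-27, 2024-05-21, 2024-07-21, 2024-09-27, 2024-11-03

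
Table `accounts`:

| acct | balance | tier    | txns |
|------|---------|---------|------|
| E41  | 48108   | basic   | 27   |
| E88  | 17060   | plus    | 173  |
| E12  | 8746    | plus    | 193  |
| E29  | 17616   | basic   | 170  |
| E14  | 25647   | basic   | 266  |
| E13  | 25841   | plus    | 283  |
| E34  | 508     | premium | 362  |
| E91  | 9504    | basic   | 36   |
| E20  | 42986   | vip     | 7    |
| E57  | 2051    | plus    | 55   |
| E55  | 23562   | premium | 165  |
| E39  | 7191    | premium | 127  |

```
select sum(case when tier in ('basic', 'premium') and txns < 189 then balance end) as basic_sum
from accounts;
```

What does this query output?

105981

acct=E41: ✓ → 48108
acct=E88: ✗
acct=E12: ✗
acct=E29: ✓ → 17616
acct=E14: ✗
acct=E13: ✗
acct=E34: ✗
acct=E91: ✓ → 9504
acct=E20: ✗
acct=E57: ✗
acct=E55: ✓ → 23562
acct=E39: ✓ → 7191
basic_sum = 48108 + 17616 + 9504 + 23562 + 7191 = 105981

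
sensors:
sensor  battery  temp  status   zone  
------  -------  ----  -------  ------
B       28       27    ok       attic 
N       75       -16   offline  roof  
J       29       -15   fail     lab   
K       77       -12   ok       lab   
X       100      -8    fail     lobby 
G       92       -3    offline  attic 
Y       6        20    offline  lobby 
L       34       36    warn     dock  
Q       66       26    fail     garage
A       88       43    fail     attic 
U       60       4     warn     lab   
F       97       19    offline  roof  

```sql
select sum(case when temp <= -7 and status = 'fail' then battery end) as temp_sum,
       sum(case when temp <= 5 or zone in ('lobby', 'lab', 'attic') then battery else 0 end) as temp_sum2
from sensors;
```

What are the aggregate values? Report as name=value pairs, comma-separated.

[temp_sum: temp <= -7 and status = 'fail']
sensor=B: ✗
sensor=N: ✗
sensor=J: ✓ → 29
sensor=K: ✗
sensor=X: ✓ → 100
sensor=G: ✗
sensor=Y: ✗
sensor=L: ✗
sensor=Q: ✗
sensor=A: ✗
sensor=U: ✗
sensor=F: ✗
temp_sum = 29 + 100 = 129
—
[temp_sum2: temp <= 5 or zone in ('lobby', 'lab', 'attic')]
sensor=B: ✓ → 28
sensor=N: ✓ → 75
sensor=J: ✓ → 29
sensor=K: ✓ → 77
sensor=X: ✓ → 100
sensor=G: ✓ → 92
sensor=Y: ✓ → 6
sensor=L: ✗
sensor=Q: ✗
sensor=A: ✓ → 88
sensor=U: ✓ → 60
sensor=F: ✗
temp_sum2 = 28 + 75 + 29 + 77 + 100 + 92 + 6 + 88 + 60 = 555

temp_sum=129, temp_sum2=555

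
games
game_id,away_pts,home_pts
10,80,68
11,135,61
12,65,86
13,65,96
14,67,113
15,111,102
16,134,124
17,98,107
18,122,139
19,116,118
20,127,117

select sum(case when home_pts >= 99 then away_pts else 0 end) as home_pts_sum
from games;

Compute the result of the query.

game_id=10: ✗
game_id=11: ✗
game_id=12: ✗
game_id=13: ✗
game_id=14: ✓ → 67
game_id=15: ✓ → 111
game_id=16: ✓ → 134
game_id=17: ✓ → 98
game_id=18: ✓ → 122
game_id=19: ✓ → 116
game_id=20: ✓ → 127
home_pts_sum = 67 + 111 + 134 + 98 + 122 + 116 + 127 = 775

775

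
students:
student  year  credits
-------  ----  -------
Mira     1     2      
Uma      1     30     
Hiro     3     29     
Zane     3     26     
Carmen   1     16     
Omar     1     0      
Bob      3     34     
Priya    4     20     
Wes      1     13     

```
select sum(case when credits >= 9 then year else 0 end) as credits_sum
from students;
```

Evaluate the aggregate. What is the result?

16

student=Mira: ✗
student=Uma: ✓ → 1
student=Hiro: ✓ → 3
student=Zane: ✓ → 3
student=Carmen: ✓ → 1
student=Omar: ✗
student=Bob: ✓ → 3
student=Priya: ✓ → 4
student=Wes: ✓ → 1
credits_sum = 1 + 3 + 3 + 1 + 3 + 4 + 1 = 16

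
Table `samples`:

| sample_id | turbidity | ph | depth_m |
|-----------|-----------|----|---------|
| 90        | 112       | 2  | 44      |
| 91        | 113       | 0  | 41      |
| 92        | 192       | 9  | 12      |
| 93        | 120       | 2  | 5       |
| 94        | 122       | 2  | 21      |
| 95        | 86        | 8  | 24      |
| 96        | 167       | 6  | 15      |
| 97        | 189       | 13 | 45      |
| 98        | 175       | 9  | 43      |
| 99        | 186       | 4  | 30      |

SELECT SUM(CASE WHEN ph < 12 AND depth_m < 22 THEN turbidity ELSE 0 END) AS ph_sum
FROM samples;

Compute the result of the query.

601

sample_id=90: ✗
sample_id=91: ✗
sample_id=92: ✓ → 192
sample_id=93: ✓ → 120
sample_id=94: ✓ → 122
sample_id=95: ✗
sample_id=96: ✓ → 167
sample_id=97: ✗
sample_id=98: ✗
sample_id=99: ✗
ph_sum = 192 + 120 + 122 + 167 = 601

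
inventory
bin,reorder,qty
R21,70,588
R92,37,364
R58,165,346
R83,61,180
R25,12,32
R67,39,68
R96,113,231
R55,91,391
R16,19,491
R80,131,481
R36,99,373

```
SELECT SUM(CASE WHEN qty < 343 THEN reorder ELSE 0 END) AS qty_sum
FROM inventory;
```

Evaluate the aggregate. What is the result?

225

bin=R21: ✗
bin=R92: ✗
bin=R58: ✗
bin=R83: ✓ → 61
bin=R25: ✓ → 12
bin=R67: ✓ → 39
bin=R96: ✓ → 113
bin=R55: ✗
bin=R16: ✗
bin=R80: ✗
bin=R36: ✗
qty_sum = 61 + 12 + 39 + 113 = 225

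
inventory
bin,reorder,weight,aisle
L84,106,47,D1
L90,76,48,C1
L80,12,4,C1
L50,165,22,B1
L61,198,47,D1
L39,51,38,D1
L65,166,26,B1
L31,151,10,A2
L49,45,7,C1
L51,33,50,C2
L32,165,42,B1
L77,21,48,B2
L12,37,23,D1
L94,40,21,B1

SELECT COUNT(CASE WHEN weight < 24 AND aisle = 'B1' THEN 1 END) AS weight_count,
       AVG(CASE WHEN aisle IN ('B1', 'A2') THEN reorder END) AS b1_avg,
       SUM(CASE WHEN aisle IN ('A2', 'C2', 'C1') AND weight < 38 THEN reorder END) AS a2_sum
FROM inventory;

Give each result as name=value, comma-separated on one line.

weight_count=2, b1_avg=137.4, a2_sum=208

[weight_count: weight < 24 AND aisle = 'B1']
bin=L84: ✗
bin=L90: ✗
bin=L80: ✗
bin=L50: ✓ → 1
bin=L61: ✗
bin=L39: ✗
bin=L65: ✗
bin=L31: ✗
bin=L49: ✗
bin=L51: ✗
bin=L32: ✗
bin=L77: ✗
bin=L12: ✗
bin=L94: ✓ → 1
weight_count = COUNT(1, 1) = 2
—
[b1_avg: aisle IN ('B1', 'A2')]
bin=L84: ✗
bin=L90: ✗
bin=L80: ✗
bin=L50: ✓ → 165
bin=L61: ✗
bin=L39: ✗
bin=L65: ✓ → 166
bin=L31: ✓ → 151
bin=L49: ✗
bin=L51: ✗
bin=L32: ✓ → 165
bin=L77: ✗
bin=L12: ✗
bin=L94: ✓ → 40
b1_avg = (165 + 166 + 151 + 165 + 40) / 5 = 137.4
—
[a2_sum: aisle IN ('A2', 'C2', 'C1') AND weight < 38]
bin=L84: ✗
bin=L90: ✗
bin=L80: ✓ → 12
bin=L50: ✗
bin=L61: ✗
bin=L39: ✗
bin=L65: ✗
bin=L31: ✓ → 151
bin=L49: ✓ → 45
bin=L51: ✗
bin=L32: ✗
bin=L77: ✗
bin=L12: ✗
bin=L94: ✗
a2_sum = 12 + 151 + 45 = 208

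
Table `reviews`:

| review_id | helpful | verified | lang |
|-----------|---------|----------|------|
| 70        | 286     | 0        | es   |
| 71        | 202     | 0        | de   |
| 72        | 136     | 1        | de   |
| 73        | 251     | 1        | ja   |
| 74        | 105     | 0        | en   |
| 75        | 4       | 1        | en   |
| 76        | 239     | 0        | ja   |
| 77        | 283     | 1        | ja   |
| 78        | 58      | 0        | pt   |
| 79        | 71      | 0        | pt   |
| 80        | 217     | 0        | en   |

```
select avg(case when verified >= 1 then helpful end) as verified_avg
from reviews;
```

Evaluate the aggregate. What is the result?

review_id=70: ✗
review_id=71: ✗
review_id=72: ✓ → 136
review_id=73: ✓ → 251
review_id=74: ✗
review_id=75: ✓ → 4
review_id=76: ✗
review_id=77: ✓ → 283
review_id=78: ✗
review_id=79: ✗
review_id=80: ✗
verified_avg = (136 + 251 + 4 + 283) / 4 = 168.5

168.5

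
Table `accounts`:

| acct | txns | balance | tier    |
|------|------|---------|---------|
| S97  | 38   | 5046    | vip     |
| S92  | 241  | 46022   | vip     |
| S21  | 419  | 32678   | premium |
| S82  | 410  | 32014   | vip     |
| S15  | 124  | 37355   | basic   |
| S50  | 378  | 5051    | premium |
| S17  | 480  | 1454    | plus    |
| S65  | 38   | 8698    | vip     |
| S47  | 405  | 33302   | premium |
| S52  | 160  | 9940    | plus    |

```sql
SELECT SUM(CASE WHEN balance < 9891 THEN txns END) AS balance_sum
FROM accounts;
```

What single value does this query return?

acct=S97: ✓ → 38
acct=S92: ✗
acct=S21: ✗
acct=S82: ✗
acct=S15: ✗
acct=S50: ✓ → 378
acct=S17: ✓ → 480
acct=S65: ✓ → 38
acct=S47: ✗
acct=S52: ✗
balance_sum = 38 + 378 + 480 + 38 = 934

934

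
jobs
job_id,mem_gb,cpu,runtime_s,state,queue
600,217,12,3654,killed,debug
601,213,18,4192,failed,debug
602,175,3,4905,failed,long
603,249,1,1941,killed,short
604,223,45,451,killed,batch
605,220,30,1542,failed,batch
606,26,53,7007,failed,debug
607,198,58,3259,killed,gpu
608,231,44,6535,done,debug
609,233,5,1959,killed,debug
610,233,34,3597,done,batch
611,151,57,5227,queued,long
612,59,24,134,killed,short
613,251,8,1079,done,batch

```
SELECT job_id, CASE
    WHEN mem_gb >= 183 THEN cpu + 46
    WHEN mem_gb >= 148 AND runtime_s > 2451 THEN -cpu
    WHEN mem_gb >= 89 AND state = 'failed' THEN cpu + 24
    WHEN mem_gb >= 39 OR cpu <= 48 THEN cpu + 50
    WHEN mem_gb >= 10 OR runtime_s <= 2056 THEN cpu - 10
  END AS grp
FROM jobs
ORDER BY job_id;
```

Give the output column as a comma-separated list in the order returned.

job_id=600: mem_gb >= 183 → 58
job_id=601: mem_gb >= 183 → 64
job_id=602: mem_gb >= 148 AND runtime_s > 2451 → -3
job_id=603: mem_gb >= 183 → 47
job_id=604: mem_gb >= 183 → 91
job_id=605: mem_gb >= 183 → 76
job_id=606: mem_gb >= 10 OR runtime_s <= 2056 → 43
job_id=607: mem_gb >= 183 → 104
job_id=608: mem_gb >= 183 → 90
job_id=609: mem_gb >= 183 → 51
job_id=610: mem_gb >= 183 → 80
job_id=611: mem_gb >= 148 AND runtime_s > 2451 → -57
job_id=612: mem_gb >= 39 OR cpu <= 48 → 74
job_id=613: mem_gb >= 183 → 54

58, 64, -3, 47, 91, 76, 43, 104, 90, 51, 80, -57, 74, 54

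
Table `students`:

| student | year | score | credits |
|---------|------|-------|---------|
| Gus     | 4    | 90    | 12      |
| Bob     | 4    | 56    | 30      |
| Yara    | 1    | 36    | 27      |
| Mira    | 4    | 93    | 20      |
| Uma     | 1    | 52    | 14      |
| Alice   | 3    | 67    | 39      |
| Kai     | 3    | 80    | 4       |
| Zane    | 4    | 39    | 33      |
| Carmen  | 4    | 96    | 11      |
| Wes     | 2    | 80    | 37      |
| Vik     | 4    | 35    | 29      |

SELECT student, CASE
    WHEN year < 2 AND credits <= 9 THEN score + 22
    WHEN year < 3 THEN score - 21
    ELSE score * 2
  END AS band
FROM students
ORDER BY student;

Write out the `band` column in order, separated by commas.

student=Alice: ELSE → 134
student=Bob: ELSE → 112
student=Carmen: ELSE → 192
student=Gus: ELSE → 180
student=Kai: ELSE → 160
student=Mira: ELSE → 186
student=Uma: year < 3 → 31
student=Vik: ELSE → 70
student=Wes: year < 3 → 59
student=Yara: year < 3 → 15
student=Zane: ELSE → 78

134, 112, 192, 180, 160, 186, 31, 70, 59, 15, 78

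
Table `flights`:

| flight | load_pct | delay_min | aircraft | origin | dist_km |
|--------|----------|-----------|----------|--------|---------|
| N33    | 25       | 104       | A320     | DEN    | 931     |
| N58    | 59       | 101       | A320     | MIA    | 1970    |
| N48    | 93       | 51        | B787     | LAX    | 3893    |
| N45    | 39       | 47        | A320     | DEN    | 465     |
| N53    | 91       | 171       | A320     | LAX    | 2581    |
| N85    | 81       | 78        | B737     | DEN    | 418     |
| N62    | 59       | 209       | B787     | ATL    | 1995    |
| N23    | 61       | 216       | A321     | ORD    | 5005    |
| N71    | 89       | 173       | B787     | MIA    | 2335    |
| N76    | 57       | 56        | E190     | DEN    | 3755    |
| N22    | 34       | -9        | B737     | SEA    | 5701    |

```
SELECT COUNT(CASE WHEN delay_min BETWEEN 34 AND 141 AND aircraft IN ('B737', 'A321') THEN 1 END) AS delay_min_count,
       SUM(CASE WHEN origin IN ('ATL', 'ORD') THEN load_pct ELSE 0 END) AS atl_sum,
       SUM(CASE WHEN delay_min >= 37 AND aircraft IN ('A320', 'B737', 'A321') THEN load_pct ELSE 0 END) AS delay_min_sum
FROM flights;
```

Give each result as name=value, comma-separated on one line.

[delay_min_count: delay_min BETWEEN 34 AND 141 AND aircraft IN ('B737', 'A321')]
flight=N33: ✗
flight=N58: ✗
flight=N48: ✗
flight=N45: ✗
flight=N53: ✗
flight=N85: ✓ → 1
flight=N62: ✗
flight=N23: ✗
flight=N71: ✗
flight=N76: ✗
flight=N22: ✗
delay_min_count = COUNT(1) = 1
—
[atl_sum: origin IN ('ATL', 'ORD')]
flight=N33: ✗
flight=N58: ✗
flight=N48: ✗
flight=N45: ✗
flight=N53: ✗
flight=N85: ✗
flight=N62: ✓ → 59
flight=N23: ✓ → 61
flight=N71: ✗
flight=N76: ✗
flight=N22: ✗
atl_sum = 59 + 61 = 120
—
[delay_min_sum: delay_min >= 37 AND aircraft IN ('A320', 'B737', 'A321')]
flight=N33: ✓ → 25
flight=N58: ✓ → 59
flight=N48: ✗
flight=N45: ✓ → 39
flight=N53: ✓ → 91
flight=N85: ✓ → 81
flight=N62: ✗
flight=N23: ✓ → 61
flight=N71: ✗
flight=N76: ✗
flight=N22: ✗
delay_min_sum = 25 + 59 + 39 + 91 + 81 + 61 = 356

delay_min_count=1, atl_sum=120, delay_min_sum=356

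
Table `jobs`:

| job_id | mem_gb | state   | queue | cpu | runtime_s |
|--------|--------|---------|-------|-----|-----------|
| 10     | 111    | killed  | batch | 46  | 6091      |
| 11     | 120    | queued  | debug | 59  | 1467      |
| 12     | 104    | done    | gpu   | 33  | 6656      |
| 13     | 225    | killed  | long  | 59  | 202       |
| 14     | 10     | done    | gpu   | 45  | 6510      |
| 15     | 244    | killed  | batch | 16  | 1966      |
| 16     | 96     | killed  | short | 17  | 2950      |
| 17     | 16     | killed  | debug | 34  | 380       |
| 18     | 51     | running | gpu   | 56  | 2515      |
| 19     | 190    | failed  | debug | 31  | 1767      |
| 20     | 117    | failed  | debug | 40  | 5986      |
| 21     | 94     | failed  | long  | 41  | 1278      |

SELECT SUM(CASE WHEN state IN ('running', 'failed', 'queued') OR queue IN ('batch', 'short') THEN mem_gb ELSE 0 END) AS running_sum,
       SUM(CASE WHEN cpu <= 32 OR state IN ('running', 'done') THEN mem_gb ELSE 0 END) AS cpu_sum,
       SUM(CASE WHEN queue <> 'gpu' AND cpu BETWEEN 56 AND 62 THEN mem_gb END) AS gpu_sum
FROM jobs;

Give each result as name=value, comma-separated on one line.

[running_sum: state IN ('running', 'failed', 'queued') OR queue IN ('batch', 'short')]
job_id=10: ✓ → 111
job_id=11: ✓ → 120
job_id=12: ✗
job_id=13: ✗
job_id=14: ✗
job_id=15: ✓ → 244
job_id=16: ✓ → 96
job_id=17: ✗
job_id=18: ✓ → 51
job_id=19: ✓ → 190
job_id=20: ✓ → 117
job_id=21: ✓ → 94
running_sum = 111 + 120 + 244 + 96 + 51 + 190 + 117 + 94 = 1023
—
[cpu_sum: cpu <= 32 OR state IN ('running', 'done')]
job_id=10: ✗
job_id=11: ✗
job_id=12: ✓ → 104
job_id=13: ✗
job_id=14: ✓ → 10
job_id=15: ✓ → 244
job_id=16: ✓ → 96
job_id=17: ✗
job_id=18: ✓ → 51
job_id=19: ✓ → 190
job_id=20: ✗
job_id=21: ✗
cpu_sum = 104 + 10 + 244 + 96 + 51 + 190 = 695
—
[gpu_sum: queue <> 'gpu' AND cpu BETWEEN 56 AND 62]
job_id=10: ✗
job_id=11: ✓ → 120
job_id=12: ✗
job_id=13: ✓ → 225
job_id=14: ✗
job_id=15: ✗
job_id=16: ✗
job_id=17: ✗
job_id=18: ✗
job_id=19: ✗
job_id=20: ✗
job_id=21: ✗
gpu_sum = 120 + 225 = 345

running_sum=1023, cpu_sum=695, gpu_sum=345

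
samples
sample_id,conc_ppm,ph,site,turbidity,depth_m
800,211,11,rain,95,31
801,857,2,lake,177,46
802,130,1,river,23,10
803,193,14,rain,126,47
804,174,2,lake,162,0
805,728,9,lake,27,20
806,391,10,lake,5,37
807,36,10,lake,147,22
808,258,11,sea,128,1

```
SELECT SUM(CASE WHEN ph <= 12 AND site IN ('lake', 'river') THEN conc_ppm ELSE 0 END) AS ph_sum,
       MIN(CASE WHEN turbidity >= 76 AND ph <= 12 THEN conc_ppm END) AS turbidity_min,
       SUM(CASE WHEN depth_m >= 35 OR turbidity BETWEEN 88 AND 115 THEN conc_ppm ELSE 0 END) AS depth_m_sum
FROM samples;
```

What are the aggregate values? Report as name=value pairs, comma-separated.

[ph_sum: ph <= 12 AND site IN ('lake', 'river')]
sample_id=800: ✗
sample_id=801: ✓ → 857
sample_id=802: ✓ → 130
sample_id=803: ✗
sample_id=804: ✓ → 174
sample_id=805: ✓ → 728
sample_id=806: ✓ → 391
sample_id=807: ✓ → 36
sample_id=808: ✗
ph_sum = 857 + 130 + 174 + 728 + 391 + 36 = 2316
—
[turbidity_min: turbidity >= 76 AND ph <= 12]
sample_id=800: ✓ → 211
sample_id=801: ✓ → 857
sample_id=802: ✗
sample_id=803: ✗
sample_id=804: ✓ → 174
sample_id=805: ✗
sample_id=806: ✗
sample_id=807: ✓ → 36
sample_id=808: ✓ → 258
turbidity_min = MIN(211, 857, 174, 36, 258) = 36
—
[depth_m_sum: depth_m >= 35 OR turbidity BETWEEN 88 AND 115]
sample_id=800: ✓ → 211
sample_id=801: ✓ → 857
sample_id=802: ✗
sample_id=803: ✓ → 193
sample_id=804: ✗
sample_id=805: ✗
sample_id=806: ✓ → 391
sample_id=807: ✗
sample_id=808: ✗
depth_m_sum = 211 + 857 + 193 + 391 = 1652

ph_sum=2316, turbidity_min=36, depth_m_sum=1652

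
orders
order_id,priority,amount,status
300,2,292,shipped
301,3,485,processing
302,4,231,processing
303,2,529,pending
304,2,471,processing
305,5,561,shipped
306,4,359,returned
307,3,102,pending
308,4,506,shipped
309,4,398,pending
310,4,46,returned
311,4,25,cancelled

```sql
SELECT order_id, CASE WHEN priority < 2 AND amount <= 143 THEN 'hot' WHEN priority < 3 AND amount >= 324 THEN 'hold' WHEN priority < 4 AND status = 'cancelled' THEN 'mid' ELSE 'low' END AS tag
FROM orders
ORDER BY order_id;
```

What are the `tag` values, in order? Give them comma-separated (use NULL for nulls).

low, low, low, hold, hold, low, low, low, low, low, low, low

order_id=300: ELSE → low
order_id=301: ELSE → low
order_id=302: ELSE → low
order_id=303: priority < 3 AND amount >= 324 → hold
order_id=304: priority < 3 AND amount >= 324 → hold
order_id=305: ELSE → low
order_id=306: ELSE → low
order_id=307: ELSE → low
order_id=308: ELSE → low
order_id=309: ELSE → low
order_id=310: ELSE → low
order_id=311: ELSE → low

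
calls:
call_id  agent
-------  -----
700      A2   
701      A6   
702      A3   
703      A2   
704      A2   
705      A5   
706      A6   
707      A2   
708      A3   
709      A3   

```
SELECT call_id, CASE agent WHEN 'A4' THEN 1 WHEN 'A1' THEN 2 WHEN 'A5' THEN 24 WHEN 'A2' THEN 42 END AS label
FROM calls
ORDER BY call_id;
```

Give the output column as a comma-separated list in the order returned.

call_id=700: agent='A2' → 42
call_id=701: (no match → NULL) → NULL
call_id=702: (no match → NULL) → NULL
call_id=703: agent='A2' → 42
call_id=704: agent='A2' → 42
call_id=705: agent='A5' → 24
call_id=706: (no match → NULL) → NULL
call_id=707: agent='A2' → 42
call_id=708: (no match → NULL) → NULL
call_id=709: (no match → NULL) → NULL

42, NULL, NULL, 42, 42, 24, NULL, 42, NULL, NULL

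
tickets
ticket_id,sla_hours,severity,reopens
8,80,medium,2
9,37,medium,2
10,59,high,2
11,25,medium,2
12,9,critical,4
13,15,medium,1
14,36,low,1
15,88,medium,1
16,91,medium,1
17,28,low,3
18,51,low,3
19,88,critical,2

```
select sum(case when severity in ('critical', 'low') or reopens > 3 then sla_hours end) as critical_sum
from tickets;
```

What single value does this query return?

212

ticket_id=8: ✗
ticket_id=9: ✗
ticket_id=10: ✗
ticket_id=11: ✗
ticket_id=12: ✓ → 9
ticket_id=13: ✗
ticket_id=14: ✓ → 36
ticket_id=15: ✗
ticket_id=16: ✗
ticket_id=17: ✓ → 28
ticket_id=18: ✓ → 51
ticket_id=19: ✓ → 88
critical_sum = 9 + 36 + 28 + 51 + 88 = 212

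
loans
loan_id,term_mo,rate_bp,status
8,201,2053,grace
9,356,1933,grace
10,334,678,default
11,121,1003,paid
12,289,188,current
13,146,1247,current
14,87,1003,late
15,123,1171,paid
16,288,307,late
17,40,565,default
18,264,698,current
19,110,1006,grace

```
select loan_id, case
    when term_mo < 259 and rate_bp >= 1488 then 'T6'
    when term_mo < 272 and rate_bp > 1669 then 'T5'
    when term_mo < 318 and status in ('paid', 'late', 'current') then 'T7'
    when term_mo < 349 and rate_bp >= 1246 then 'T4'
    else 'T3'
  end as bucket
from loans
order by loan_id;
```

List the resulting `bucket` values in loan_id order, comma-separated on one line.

T6, T3, T3, T7, T7, T7, T7, T7, T7, T3, T7, T3

loan_id=8: term_mo < 259 and rate_bp >= 1488 → T6
loan_id=9: ELSE → T3
loan_id=10: ELSE → T3
loan_id=11: term_mo < 318 and status in ('paid', 'late', 'current') → T7
loan_id=12: term_mo < 318 and status in ('paid', 'late', 'current') → T7
loan_id=13: term_mo < 318 and status in ('paid', 'late', 'current') → T7
loan_id=14: term_mo < 318 and status in ('paid', 'late', 'current') → T7
loan_id=15: term_mo < 318 and status in ('paid', 'late', 'current') → T7
loan_id=16: term_mo < 318 and status in ('paid', 'late', 'current') → T7
loan_id=17: ELSE → T3
loan_id=18: term_mo < 318 and status in ('paid', 'late', 'current') → T7
loan_id=19: ELSE → T3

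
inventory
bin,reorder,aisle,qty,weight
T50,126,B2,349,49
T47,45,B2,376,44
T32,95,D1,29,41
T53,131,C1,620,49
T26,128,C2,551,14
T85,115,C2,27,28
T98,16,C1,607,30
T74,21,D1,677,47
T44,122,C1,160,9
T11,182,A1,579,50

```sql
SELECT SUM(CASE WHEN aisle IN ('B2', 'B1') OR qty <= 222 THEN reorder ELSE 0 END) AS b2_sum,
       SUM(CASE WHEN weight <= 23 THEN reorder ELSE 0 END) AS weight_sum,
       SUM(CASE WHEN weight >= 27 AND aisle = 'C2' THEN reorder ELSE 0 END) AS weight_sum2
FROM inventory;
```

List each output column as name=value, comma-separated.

[b2_sum: aisle IN ('B2', 'B1') OR qty <= 222]
bin=T50: ✓ → 126
bin=T47: ✓ → 45
bin=T32: ✓ → 95
bin=T53: ✗
bin=T26: ✗
bin=T85: ✓ → 115
bin=T98: ✗
bin=T74: ✗
bin=T44: ✓ → 122
bin=T11: ✗
b2_sum = 126 + 45 + 95 + 115 + 122 = 503
—
[weight_sum: weight <= 23]
bin=T50: ✗
bin=T47: ✗
bin=T32: ✗
bin=T53: ✗
bin=T26: ✓ → 128
bin=T85: ✗
bin=T98: ✗
bin=T74: ✗
bin=T44: ✓ → 122
bin=T11: ✗
weight_sum = 128 + 122 = 250
—
[weight_sum2: weight >= 27 AND aisle = 'C2']
bin=T50: ✗
bin=T47: ✗
bin=T32: ✗
bin=T53: ✗
bin=T26: ✗
bin=T85: ✓ → 115
bin=T98: ✗
bin=T74: ✗
bin=T44: ✗
bin=T11: ✗
weight_sum2 = 115

b2_sum=503, weight_sum=250, weight_sum2=115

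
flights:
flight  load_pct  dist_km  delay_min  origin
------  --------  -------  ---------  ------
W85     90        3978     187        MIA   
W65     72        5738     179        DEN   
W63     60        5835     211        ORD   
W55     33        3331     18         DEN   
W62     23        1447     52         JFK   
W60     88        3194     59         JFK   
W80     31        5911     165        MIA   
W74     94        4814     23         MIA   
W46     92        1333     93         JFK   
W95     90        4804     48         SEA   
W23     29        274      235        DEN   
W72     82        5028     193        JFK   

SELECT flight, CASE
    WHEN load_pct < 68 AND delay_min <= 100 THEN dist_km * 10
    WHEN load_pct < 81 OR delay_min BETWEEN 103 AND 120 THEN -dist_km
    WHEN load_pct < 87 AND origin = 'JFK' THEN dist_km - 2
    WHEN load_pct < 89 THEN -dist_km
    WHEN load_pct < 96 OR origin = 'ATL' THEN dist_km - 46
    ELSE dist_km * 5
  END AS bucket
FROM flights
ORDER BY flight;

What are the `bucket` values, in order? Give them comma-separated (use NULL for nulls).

-274, 1287, 33310, -3194, 14470, -5835, -5738, 5026, 4768, -5911, 3932, 4758

flight=W23: load_pct < 81 OR delay_min BETWEEN 103 AND 120 → -274
flight=W46: load_pct < 96 OR origin = 'ATL' → 1287
flight=W55: load_pct < 68 AND delay_min <= 100 → 33310
flight=W60: load_pct < 89 → -3194
flight=W62: load_pct < 68 AND delay_min <= 100 → 14470
flight=W63: load_pct < 81 OR delay_min BETWEEN 103 AND 120 → -5835
flight=W65: load_pct < 81 OR delay_min BETWEEN 103 AND 120 → -5738
flight=W72: load_pct < 87 AND origin = 'JFK' → 5026
flight=W74: load_pct < 96 OR origin = 'ATL' → 4768
flight=W80: load_pct < 81 OR delay_min BETWEEN 103 AND 120 → -5911
flight=W85: load_pct < 96 OR origin = 'ATL' → 3932
flight=W95: load_pct < 96 OR origin = 'ATL' → 4758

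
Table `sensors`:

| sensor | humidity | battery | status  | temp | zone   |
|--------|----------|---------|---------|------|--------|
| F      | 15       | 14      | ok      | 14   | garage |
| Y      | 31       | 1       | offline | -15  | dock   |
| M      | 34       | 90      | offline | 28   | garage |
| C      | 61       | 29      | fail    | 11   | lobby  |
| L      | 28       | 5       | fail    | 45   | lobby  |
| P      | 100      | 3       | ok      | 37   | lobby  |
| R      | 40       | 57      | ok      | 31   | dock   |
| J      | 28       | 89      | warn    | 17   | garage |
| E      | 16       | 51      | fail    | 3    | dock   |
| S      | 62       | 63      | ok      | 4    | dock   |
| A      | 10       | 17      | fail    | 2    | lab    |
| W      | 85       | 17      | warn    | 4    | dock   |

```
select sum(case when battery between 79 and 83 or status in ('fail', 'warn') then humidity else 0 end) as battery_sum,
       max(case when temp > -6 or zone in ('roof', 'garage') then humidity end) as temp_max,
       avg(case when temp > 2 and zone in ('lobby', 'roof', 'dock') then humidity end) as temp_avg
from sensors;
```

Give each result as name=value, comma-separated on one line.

battery_sum=228, temp_max=100, temp_avg=56

[battery_sum: battery between 79 and 83 or status in ('fail', 'warn')]
sensor=F: ✗
sensor=Y: ✗
sensor=M: ✗
sensor=C: ✓ → 61
sensor=L: ✓ → 28
sensor=P: ✗
sensor=R: ✗
sensor=J: ✓ → 28
sensor=E: ✓ → 16
sensor=S: ✗
sensor=A: ✓ → 10
sensor=W: ✓ → 85
battery_sum = 61 + 28 + 28 + 16 + 10 + 85 = 228
—
[temp_max: temp > -6 or zone in ('roof', 'garage')]
sensor=F: ✓ → 15
sensor=Y: ✗
sensor=M: ✓ → 34
sensor=C: ✓ → 61
sensor=L: ✓ → 28
sensor=P: ✓ → 100
sensor=R: ✓ → 40
sensor=J: ✓ → 28
sensor=E: ✓ → 16
sensor=S: ✓ → 62
sensor=A: ✓ → 10
sensor=W: ✓ → 85
temp_max = MAX(15, 34, 61, 28, 100, 40, 28, 16, 62, 10, 85) = 100
—
[temp_avg: temp > 2 and zone in ('lobby', 'roof', 'dock')]
sensor=F: ✗
sensor=Y: ✗
sensor=M: ✗
sensor=C: ✓ → 61
sensor=L: ✓ → 28
sensor=P: ✓ → 100
sensor=R: ✓ → 40
sensor=J: ✗
sensor=E: ✓ → 16
sensor=S: ✓ → 62
sensor=A: ✗
sensor=W: ✓ → 85
temp_avg = (61 + 28 + 100 + 40 + 16 + 62 + 85) / 7 = 56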